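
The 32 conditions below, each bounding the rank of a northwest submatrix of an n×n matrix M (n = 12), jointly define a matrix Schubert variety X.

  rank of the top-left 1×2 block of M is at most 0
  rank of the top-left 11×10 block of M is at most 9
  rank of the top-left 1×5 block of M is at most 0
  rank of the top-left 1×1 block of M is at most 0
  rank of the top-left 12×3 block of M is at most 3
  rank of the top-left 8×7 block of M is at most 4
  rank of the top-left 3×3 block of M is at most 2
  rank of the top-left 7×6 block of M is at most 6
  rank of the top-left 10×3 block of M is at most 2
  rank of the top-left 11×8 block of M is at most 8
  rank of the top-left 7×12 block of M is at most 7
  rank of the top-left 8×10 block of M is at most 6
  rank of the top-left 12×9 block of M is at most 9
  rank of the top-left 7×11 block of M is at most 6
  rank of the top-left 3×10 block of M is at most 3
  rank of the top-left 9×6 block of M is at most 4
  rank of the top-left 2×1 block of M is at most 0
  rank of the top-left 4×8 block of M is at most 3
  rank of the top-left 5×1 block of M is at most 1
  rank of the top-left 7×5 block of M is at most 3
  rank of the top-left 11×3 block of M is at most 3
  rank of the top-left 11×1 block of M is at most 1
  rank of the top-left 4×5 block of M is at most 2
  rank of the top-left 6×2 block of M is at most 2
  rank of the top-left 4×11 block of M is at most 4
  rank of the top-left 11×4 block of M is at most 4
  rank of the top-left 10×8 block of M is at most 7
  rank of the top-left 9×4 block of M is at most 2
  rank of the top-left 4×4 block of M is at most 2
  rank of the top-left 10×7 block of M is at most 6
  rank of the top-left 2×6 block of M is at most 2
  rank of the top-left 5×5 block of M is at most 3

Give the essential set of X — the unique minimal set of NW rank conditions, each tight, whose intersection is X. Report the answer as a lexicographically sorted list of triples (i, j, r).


Computing R[i][j] = min implied NW-rank bound (n=12, 32 conditions):

  R[1]: 0  0  0  0  0  1  1  1  1  1  1  1
  R[2]: 0  1  1  1  1  2  2  2  2  2  2  2
  R[3]: 1  2  2  2  2  3  3  3  3  3  3  3
  R[4]: 1  2  2  2  2  3  3  3  4  4  4  4
  R[5]: 1  2  2  2  3  4  4  4  5  5  5  5
  R[6]: 1  2  2  2  3  4  4  5  6  6  6  6
  R[7]: 1  2  2  2  3  4  4  5  6  6  6  7
  R[8]: 1  2  2  2  3  4  4  5  6  6  7  8
  R[9]: 1  2  2  2  3  4  5  6  7  7  8  9
  R[10]: 1  2  2  3  4  5  6  7  8  8  9  10
  R[11]: 1  2  3  4  5  6  7  8  9  9  10  11
  R[12]: 1  2  3  4  5  6  7  8  9  10  11  12

the unique w with this rank table is (6, 2, 1, 9, 5, 8, 12, 11, 7, 4, 3, 10).

Rothe diagram D(w) (28 cells), 9 SE-corners (essential conditions):

[(1, 5, 0), (2, 1, 0), (4, 5, 2), (4, 8, 3), (7, 11, 6), (8, 7, 4), (8, 10, 6), (9, 4, 2), (10, 3, 2)]


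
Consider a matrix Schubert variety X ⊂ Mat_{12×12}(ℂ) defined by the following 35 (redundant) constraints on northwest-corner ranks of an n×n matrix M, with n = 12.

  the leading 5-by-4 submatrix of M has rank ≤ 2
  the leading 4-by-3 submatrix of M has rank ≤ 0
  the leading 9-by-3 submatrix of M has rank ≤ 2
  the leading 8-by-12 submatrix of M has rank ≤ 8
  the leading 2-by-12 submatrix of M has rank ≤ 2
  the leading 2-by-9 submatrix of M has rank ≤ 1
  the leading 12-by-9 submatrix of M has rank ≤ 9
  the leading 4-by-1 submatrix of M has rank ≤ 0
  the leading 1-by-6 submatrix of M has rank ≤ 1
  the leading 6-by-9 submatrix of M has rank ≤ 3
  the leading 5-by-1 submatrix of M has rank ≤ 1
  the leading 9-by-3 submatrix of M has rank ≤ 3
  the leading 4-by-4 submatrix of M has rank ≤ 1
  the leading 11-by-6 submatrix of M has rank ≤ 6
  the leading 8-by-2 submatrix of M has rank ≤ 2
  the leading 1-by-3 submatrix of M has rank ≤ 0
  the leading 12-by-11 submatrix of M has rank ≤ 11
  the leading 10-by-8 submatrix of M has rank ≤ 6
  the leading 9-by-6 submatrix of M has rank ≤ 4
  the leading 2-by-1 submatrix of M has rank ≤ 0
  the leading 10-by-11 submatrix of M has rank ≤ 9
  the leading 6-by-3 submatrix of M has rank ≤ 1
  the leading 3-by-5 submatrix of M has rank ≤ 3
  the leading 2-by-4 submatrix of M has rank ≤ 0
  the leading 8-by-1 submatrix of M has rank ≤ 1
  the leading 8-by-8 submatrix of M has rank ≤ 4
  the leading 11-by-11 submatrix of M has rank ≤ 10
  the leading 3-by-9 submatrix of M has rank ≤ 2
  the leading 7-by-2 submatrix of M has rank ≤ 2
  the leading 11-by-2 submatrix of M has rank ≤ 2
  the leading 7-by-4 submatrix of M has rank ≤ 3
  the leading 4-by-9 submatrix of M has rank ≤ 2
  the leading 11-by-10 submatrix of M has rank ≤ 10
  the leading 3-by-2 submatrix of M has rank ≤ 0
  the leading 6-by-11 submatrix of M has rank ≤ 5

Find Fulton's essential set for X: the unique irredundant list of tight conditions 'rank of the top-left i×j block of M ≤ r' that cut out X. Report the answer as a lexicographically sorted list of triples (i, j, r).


The tightest implied rank at each (i,j), from the 35 conditions:

  row 1: 0  0  0  0  1  1  1  1  1  1  1  1
  row 2: 0  0  0  0  1  1  1  1  1  2  2  2
  row 3: 0  0  0  1  2  2  2  2  2  3  3  3
  row 4: 0  0  0  1  2  2  2  2  2  3  4  4
  row 5: 1  1  1  2  3  3  3  3  3  4  5  5
  row 6: 1  1  1  2  3  3  3  3  3  4  5  6
  row 7: 1  2  2  3  4  4  4  4  4  5  6  7
  row 8: 1  2  2  3  4  4  4  4  5  6  7  8
  row 9: 1  2  2  3  4  4  5  5  6  7  8  9
  row 10: 1  2  3  4  5  5  6  6  7  8  9  10
  row 11: 1  2  3  4  5  6  7  7  8  9  10  11
  row 12: 1  2  3  4  5  6  7  8  9  10  11  12

reading off 1-entries of Δ²R: w = (5, 10, 4, 11, 1, 12, 2, 9, 7, 3, 6, 8).

ℓ(w)=34; the 9 essential cells (i,j,r):

[(2, 4, 0), (2, 9, 1), (4, 3, 0), (4, 9, 2), (6, 3, 1), (6, 9, 3), (8, 8, 4), (9, 3, 2), (9, 6, 4)]


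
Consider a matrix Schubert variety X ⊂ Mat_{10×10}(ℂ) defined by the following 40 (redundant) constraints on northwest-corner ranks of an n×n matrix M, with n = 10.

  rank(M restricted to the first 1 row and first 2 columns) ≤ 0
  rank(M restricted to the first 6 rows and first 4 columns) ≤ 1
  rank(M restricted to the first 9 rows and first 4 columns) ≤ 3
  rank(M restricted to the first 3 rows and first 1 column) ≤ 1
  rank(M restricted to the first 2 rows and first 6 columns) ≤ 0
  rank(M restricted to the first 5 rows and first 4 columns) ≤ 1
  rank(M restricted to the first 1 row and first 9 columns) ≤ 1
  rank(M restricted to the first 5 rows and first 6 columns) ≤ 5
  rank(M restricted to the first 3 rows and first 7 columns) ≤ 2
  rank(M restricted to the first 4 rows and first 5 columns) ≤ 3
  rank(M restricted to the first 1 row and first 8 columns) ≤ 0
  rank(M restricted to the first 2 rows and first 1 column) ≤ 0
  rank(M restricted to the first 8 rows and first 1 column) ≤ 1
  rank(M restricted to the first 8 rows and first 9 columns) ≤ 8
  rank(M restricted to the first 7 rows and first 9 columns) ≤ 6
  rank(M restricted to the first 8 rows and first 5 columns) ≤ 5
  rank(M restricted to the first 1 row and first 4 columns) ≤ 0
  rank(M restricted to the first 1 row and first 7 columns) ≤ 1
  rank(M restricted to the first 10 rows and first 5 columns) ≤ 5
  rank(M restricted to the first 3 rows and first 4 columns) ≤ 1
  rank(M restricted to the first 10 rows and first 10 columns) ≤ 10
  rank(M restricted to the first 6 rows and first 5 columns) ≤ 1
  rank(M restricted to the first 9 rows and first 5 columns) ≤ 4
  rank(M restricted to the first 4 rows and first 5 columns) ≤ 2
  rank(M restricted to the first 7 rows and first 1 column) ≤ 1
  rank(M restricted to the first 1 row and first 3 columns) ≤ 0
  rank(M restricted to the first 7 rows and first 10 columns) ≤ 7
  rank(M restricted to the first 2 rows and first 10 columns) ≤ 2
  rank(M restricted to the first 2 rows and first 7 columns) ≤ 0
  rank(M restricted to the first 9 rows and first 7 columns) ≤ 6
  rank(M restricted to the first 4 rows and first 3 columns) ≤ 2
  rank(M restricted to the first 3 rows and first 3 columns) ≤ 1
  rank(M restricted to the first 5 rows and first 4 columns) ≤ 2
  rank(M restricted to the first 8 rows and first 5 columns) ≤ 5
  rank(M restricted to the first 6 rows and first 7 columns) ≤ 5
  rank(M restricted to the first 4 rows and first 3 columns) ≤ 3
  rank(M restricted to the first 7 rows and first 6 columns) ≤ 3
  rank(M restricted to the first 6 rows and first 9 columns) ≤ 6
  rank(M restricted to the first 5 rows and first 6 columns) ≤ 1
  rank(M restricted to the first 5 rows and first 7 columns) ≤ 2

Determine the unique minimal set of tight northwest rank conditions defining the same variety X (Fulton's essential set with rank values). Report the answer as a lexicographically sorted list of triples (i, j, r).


Recovering R(i,j) via the rank-extension bound from the 40 conditions:

  R[1]: 0, 0, 0, 0, 0, 0, 0, 0, 1, 1
  R[2]: 0, 0, 0, 0, 0, 0, 0, 1, 2, 2
  R[3]: 1, 1, 1, 1, 1, 1, 1, 2, 3, 3
  R[4]: 1, 1, 1, 1, 1, 1, 2, 3, 4, 4
  R[5]: 1, 1, 1, 1, 1, 1, 2, 3, 4, 5
  R[6]: 1, 1, 1, 1, 1, 2, 3, 4, 5, 6
  R[7]: 1, 2, 2, 2, 2, 3, 4, 5, 6, 7
  R[8]: 1, 2, 3, 3, 3, 4, 5, 6, 7, 8
  R[9]: 1, 2, 3, 3, 4, 5, 6, 7, 8, 9
  R[10]: 1, 2, 3, 4, 5, 6, 7, 8, 9, 10

second differences of R give the permutation w = (9, 8, 1, 7, 10, 6, 2, 3, 5, 4).

Rothe diagram D(w) (30 cells), 5 SE-corners (essential conditions):

[(1, 8, 0), (2, 7, 0), (5, 6, 1), (6, 5, 1), (9, 4, 3)]


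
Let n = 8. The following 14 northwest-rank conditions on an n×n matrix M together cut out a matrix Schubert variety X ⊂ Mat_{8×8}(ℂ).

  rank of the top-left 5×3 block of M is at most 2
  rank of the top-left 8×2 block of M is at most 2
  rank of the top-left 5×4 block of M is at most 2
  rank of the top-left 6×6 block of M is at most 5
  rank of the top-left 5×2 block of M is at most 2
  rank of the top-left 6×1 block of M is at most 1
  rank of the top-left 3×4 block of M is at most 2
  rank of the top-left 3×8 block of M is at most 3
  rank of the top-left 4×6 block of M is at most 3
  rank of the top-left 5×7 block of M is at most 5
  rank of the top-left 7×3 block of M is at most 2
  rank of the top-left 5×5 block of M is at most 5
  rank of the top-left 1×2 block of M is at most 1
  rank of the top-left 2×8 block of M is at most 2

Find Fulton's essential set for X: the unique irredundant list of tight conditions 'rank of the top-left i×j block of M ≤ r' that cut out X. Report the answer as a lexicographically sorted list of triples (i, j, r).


Computing R[i][j] = min implied NW-rank bound (n=8, 14 conditions):

  R[1]: 1  1  1  1  1  1  1  1
  R[2]: 1  2  2  2  2  2  2  2
  R[3]: 1  2  2  2  3  3  3  3
  R[4]: 1  2  2  2  3  3  4  4
  R[5]: 1  2  2  2  3  4  5  5
  R[6]: 1  2  2  3  4  5  6  6
  R[7]: 1  2  2  3  4  5  6  7
  R[8]: 1  2  3  4  5  6  7  8

second differences of R give the permutation w = (1, 2, 5, 7, 6, 4, 8, 3).

D(w) has 9 cells with 3 SE-corners; essential set:

[(4, 6, 3), (5, 4, 2), (7, 3, 2)]


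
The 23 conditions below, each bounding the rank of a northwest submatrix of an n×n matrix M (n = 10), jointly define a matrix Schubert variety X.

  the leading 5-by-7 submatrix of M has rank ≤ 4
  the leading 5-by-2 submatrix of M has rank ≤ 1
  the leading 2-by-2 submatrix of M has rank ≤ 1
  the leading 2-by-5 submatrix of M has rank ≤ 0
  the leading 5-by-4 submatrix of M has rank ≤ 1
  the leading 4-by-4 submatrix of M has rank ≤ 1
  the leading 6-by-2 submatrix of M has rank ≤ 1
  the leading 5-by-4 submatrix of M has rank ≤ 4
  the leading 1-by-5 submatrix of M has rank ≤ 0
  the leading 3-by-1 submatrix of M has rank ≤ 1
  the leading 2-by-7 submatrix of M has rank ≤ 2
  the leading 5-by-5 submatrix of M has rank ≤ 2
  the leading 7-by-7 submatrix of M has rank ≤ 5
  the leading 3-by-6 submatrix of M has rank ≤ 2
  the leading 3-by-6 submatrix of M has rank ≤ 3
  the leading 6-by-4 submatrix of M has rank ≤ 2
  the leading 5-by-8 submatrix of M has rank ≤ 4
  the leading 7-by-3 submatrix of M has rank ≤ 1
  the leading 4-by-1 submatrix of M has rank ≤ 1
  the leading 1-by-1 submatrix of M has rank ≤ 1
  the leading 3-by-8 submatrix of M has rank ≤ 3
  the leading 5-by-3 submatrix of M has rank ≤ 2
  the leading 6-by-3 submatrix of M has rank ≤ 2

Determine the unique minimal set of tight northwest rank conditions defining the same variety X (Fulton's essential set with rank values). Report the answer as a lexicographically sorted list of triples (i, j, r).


The tightest implied rank at each (i,j), from the 23 conditions:

  row 1: 0 0 0 0 0 1 1 1 1 1
  row 2: 0 0 0 0 0 1 2 2 2 2
  row 3: 1 1 1 1 1 2 3 3 3 3
  row 4: 1 1 1 1 2 3 4 4 4 4
  row 5: 1 1 1 1 2 3 4 4 5 5
  row 6: 1 1 1 2 3 4 5 5 6 6
  row 7: 1 1 1 2 3 4 5 6 7 7
  row 8: 1 2 2 3 4 5 6 7 8 8
  row 9: 1 2 3 4 5 6 7 8 9 9
  row 10: 1 2 3 4 5 6 7 8 9 10

hence w(1..10) = (6, 7, 1, 5, 9, 4, 8, 2, 3, 10).

|D(w)|=21, |Ess(w)|=4:

[(2, 5, 0), (5, 4, 1), (5, 8, 4), (7, 3, 1)]


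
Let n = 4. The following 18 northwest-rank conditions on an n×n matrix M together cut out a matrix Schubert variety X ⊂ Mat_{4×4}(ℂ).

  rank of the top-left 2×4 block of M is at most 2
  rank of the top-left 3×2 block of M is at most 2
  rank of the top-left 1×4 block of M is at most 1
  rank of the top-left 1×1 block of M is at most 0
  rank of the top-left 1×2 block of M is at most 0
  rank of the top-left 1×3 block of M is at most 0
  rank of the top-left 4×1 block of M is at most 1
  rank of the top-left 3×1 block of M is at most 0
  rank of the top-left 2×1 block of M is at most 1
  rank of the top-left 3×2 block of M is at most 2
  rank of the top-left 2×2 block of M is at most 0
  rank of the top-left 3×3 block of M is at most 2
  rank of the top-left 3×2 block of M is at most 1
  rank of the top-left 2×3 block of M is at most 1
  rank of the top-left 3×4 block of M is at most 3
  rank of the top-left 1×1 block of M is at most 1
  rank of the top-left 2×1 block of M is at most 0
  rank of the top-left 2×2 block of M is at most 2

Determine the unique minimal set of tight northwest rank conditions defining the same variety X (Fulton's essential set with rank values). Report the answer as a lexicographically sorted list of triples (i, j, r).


Rank table r_w(4×4) implied by the 18 constraints:

  0 0 0 1
  0 0 1 2
  0 1 2 3
  1 2 3 4

so w = (4, 3, 2, 1).

D(w) has 6 cells with 3 SE-corners; essential set:

[(1, 3, 0), (2, 2, 0), (3, 1, 0)]


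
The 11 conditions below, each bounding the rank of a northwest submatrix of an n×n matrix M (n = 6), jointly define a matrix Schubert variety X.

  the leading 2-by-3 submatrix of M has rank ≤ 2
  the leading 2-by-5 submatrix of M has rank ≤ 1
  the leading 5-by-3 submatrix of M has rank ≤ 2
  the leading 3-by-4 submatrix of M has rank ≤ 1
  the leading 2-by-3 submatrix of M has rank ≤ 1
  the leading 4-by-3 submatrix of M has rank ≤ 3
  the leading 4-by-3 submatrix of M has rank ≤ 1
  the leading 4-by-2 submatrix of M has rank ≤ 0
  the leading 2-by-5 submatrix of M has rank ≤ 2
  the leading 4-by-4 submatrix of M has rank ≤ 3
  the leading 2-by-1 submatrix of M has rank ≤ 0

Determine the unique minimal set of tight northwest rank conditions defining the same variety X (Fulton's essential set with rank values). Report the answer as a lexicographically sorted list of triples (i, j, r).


Propagating the 11 rank bounds to every northwest block:

  R[1]: 0, 0, 1, 1, 1, 1
  R[2]: 0, 0, 1, 1, 1, 2
  R[3]: 0, 0, 1, 1, 2, 3
  R[4]: 0, 0, 1, 2, 3, 4
  R[5]: 1, 1, 2, 3, 4, 5
  R[6]: 1, 2, 3, 4, 5, 6

second differences of R give the permutation w = (3, 6, 5, 4, 1, 2).

ℓ(w)=11; the 3 essential cells (i,j,r):

[(2, 5, 1), (3, 4, 1), (4, 2, 0)]


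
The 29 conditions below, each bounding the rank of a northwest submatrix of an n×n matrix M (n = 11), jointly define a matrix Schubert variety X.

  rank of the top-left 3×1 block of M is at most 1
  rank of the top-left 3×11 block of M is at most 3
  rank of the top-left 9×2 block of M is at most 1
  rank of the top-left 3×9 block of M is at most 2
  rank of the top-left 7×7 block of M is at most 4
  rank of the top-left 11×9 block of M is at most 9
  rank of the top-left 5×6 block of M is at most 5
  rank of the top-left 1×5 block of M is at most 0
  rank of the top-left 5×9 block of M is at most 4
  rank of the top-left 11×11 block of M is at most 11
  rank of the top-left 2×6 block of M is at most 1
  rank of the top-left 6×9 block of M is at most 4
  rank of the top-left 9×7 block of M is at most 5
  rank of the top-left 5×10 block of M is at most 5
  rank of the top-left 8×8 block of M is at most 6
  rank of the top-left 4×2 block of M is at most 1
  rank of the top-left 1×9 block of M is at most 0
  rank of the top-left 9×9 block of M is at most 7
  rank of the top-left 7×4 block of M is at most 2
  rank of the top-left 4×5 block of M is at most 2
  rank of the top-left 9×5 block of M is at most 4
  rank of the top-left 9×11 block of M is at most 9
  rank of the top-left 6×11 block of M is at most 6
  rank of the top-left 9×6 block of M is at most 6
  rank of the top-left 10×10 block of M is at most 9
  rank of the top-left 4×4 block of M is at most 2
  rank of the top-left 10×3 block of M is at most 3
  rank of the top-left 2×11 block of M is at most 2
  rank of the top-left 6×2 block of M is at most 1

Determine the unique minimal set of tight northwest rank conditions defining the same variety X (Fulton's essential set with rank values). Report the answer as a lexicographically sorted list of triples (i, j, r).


Computing R[i][j] = min implied NW-rank bound (n=11, 29 conditions):

  row 1: 0 0 0 0 0 0 0 0 0 1 1
  row 2: 1 1 1 1 1 1 1 1 1 2 2
  row 3: 1 1 2 2 2 2 2 2 2 3 3
  row 4: 1 1 2 2 2 3 3 3 3 4 4
  row 5: 1 1 2 2 3 4 4 4 4 5 5
  row 6: 1 1 2 2 3 4 4 4 4 5 6
  row 7: 1 1 2 2 3 4 4 5 5 6 7
  row 8: 1 1 2 3 4 5 5 6 6 7 8
  row 9: 1 1 2 3 4 5 5 6 7 8 9
  row 10: 1 2 3 4 5 6 6 7 8 9 10
  row 11: 1 2 3 4 5 6 7 8 9 10 11

reading off 1-entries of Δ²R: w = (10, 1, 3, 6, 5, 11, 8, 4, 9, 2, 7).

|D(w)|=26, |Ess(w)|=7:

[(1, 9, 0), (4, 5, 2), (6, 9, 4), (7, 4, 2), (7, 7, 4), (9, 2, 1), (9, 7, 5)]


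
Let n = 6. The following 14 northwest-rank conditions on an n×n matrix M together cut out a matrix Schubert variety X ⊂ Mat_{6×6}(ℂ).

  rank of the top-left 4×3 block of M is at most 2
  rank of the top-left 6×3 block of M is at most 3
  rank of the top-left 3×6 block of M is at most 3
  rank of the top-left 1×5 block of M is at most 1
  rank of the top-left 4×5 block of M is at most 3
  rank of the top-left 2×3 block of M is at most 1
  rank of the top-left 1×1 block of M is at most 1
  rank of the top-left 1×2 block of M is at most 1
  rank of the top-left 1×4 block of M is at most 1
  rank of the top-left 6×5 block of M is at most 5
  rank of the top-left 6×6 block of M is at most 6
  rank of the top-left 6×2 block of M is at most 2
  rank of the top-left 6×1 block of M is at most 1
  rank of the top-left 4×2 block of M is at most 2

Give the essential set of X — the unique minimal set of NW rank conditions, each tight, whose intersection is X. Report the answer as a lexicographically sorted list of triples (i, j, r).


The tightest implied rank at each (i,j), from the 14 conditions:

  R[1]: 1 | 1 | 1 | 1 | 1 | 1
  R[2]: 1 | 1 | 1 | 2 | 2 | 2
  R[3]: 1 | 2 | 2 | 3 | 3 | 3
  R[4]: 1 | 2 | 2 | 3 | 3 | 4
  R[5]: 1 | 2 | 3 | 4 | 4 | 5
  R[6]: 1 | 2 | 3 | 4 | 5 | 6

hence w(1..6) = (1, 4, 2, 6, 3, 5).

D(w) has 4 cells with 3 SE-corners; essential set:

[(2, 3, 1), (4, 3, 2), (4, 5, 3)]


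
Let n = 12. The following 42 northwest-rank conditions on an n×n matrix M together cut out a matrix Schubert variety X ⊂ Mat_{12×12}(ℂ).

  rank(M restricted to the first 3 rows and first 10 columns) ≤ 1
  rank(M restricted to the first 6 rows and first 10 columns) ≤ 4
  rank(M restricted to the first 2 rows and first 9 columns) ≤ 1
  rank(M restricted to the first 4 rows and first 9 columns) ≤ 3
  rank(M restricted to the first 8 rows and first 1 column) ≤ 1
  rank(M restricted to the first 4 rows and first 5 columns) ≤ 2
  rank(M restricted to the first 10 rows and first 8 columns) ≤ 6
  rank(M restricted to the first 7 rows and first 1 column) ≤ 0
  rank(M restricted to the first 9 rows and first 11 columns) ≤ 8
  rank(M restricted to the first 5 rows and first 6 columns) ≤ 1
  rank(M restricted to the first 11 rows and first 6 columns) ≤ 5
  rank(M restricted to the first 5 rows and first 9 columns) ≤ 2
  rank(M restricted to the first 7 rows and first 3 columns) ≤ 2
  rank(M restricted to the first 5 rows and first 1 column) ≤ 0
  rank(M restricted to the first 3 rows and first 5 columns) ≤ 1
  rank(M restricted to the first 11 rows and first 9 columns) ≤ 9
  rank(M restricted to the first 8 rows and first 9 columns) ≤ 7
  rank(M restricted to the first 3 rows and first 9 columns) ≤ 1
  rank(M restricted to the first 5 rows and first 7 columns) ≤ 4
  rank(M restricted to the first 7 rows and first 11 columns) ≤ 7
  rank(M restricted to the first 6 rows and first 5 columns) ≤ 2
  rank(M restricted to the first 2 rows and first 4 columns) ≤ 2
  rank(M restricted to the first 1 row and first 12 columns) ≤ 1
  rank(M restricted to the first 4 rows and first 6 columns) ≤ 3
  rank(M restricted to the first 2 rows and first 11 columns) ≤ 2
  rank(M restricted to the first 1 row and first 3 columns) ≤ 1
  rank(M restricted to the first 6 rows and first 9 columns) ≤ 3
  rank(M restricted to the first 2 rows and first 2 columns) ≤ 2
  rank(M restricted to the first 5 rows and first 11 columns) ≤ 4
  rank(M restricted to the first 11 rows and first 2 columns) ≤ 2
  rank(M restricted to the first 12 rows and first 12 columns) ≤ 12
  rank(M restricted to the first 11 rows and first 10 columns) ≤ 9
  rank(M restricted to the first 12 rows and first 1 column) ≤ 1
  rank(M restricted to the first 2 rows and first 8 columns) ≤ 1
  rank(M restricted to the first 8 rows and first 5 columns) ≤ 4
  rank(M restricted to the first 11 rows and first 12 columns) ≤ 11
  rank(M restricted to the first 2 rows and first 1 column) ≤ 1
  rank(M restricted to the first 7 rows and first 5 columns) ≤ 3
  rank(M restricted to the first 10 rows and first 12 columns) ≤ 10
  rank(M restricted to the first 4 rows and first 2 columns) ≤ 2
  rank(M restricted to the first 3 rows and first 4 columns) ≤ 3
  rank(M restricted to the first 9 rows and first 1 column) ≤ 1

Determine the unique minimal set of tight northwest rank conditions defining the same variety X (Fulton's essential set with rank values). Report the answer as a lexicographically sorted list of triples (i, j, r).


Reconstructing r_w from the 42 given conditions:

  R[1]: 0 1 1 1 1 1 1 1 1 1 1 1
  R[2]: 0 1 1 1 1 1 1 1 1 1 2 2
  R[3]: 0 1 1 1 1 1 1 1 1 1 2 3
  R[4]: 0 1 1 1 1 1 2 2 2 2 3 4
  R[5]: 0 1 1 1 1 1 2 2 2 3 4 5
  R[6]: 0 1 2 2 2 2 3 3 3 4 5 6
  R[7]: 0 1 2 3 3 3 4 4 4 5 6 7
  R[8]: 1 2 3 4 4 4 5 5 5 6 7 8
  R[9]: 1 2 3 4 5 5 6 6 6 7 8 9
  R[10]: 1 2 3 4 5 5 6 6 7 8 9 10
  R[11]: 1 2 3 4 5 5 6 7 8 9 10 11
  R[12]: 1 2 3 4 5 6 7 8 9 10 11 12

giving w = (2, 11, 12, 7, 10, 3, 4, 1, 5, 9, 8, 6) via Δ²R.

D(w) has 36 cells with 6 SE-corners; essential set:

[(3, 10, 1), (5, 6, 1), (5, 9, 2), (7, 1, 0), (10, 8, 6), (11, 6, 5)]


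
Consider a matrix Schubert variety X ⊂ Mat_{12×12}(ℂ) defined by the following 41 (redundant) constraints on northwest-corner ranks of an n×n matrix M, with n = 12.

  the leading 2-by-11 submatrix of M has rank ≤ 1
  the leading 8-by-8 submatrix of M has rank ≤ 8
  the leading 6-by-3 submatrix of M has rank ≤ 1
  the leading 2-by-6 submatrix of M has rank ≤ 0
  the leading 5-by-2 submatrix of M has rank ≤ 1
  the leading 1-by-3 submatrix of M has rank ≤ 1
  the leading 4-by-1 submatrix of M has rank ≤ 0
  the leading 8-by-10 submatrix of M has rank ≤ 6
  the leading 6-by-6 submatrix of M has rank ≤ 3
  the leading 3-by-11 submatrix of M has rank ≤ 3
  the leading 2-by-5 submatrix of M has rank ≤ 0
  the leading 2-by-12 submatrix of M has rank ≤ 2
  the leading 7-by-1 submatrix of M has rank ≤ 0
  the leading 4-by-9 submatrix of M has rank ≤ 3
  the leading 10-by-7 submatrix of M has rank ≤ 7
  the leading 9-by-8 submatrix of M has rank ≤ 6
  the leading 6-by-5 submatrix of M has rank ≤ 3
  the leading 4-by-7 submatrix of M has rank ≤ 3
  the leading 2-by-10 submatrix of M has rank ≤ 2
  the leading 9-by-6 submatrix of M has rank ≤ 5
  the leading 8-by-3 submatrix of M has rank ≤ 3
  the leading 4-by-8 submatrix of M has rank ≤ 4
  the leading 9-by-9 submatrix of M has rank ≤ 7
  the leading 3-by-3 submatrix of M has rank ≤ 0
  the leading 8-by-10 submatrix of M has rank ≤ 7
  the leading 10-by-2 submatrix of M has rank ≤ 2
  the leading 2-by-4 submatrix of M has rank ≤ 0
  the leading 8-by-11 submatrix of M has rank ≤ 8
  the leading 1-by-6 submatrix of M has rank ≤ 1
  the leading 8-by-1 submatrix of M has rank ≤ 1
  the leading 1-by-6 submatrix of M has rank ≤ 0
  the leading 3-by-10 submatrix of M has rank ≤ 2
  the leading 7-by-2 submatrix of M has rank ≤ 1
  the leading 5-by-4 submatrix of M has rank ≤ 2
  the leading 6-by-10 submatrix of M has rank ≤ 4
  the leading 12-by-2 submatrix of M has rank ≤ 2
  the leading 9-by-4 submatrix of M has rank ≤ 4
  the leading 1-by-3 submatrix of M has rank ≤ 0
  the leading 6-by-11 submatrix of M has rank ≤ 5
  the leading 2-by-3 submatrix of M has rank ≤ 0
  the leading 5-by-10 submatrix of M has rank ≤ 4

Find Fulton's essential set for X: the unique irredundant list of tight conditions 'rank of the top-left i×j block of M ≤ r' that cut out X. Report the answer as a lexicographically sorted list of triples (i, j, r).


The tightest implied rank at each (i,j), from the 41 conditions:

  R[1]: 0  0  0  0  0  0  1  1  1  1  1  1
  R[2]: 0  0  0  0  0  0  1  1  1  1  1  2
  R[3]: 0  0  0  1  1  1  2  2  2  2  2  3
  R[4]: 0  1  1  2  2  2  3  3  3  3  3  4
  R[5]: 0  1  1  2  3  3  4  4  4  4  4  5
  R[6]: 0  1  1  2  3  3  4  4  4  4  5  6
  R[7]: 0  1  2  3  4  4  5  5  5  5  6  7
  R[8]: 1  2  3  4  5  5  6  6  6  6  7  8
  R[9]: 1  2  3  4  5  5  6  6  7  7  8  9
  R[10]: 1  2  3  4  5  6  7  7  8  8  9  10
  R[11]: 1  2  3  4  5  6  7  8  9  9  10  11
  R[12]: 1  2  3  4  5  6  7  8  9  10  11  12

reading off 1-entries of Δ²R: w = (7, 12, 4, 2, 5, 11, 3, 1, 9, 6, 8, 10).

|D(w)|=31, |Ess(w)|=9:

[(2, 6, 0), (2, 11, 1), (3, 3, 0), (6, 3, 1), (6, 6, 3), (6, 10, 4), (7, 1, 0), (9, 6, 5), (9, 8, 6)]


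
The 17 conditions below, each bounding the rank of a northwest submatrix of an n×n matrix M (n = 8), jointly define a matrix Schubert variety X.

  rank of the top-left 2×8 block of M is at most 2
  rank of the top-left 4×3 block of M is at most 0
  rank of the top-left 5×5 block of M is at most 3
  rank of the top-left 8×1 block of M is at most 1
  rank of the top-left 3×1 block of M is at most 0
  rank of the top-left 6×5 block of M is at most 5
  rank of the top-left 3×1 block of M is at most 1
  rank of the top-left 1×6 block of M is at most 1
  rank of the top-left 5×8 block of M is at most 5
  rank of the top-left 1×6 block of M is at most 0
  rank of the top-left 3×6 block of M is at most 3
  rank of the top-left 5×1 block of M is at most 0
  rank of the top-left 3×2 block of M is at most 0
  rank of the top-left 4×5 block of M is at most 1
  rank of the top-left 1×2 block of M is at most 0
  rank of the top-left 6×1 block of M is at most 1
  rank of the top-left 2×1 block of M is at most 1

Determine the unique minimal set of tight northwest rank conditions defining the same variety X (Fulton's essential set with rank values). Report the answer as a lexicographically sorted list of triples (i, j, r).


Propagating the 17 rank bounds to every northwest block:

  0 0 0 0 0 0 1 1
  0 0 0 1 1 1 2 2
  0 0 0 1 1 2 3 3
  0 0 0 1 1 2 3 4
  0 1 1 2 2 3 4 5
  1 2 2 3 3 4 5 6
  1 2 3 4 4 5 6 7
  1 2 3 4 5 6 7 8

the unique w with this rank table is (7, 4, 6, 8, 2, 1, 3, 5).

D(w) has 18 cells with 4 SE-corners; essential set:

[(1, 6, 0), (4, 3, 0), (4, 5, 1), (5, 1, 0)]


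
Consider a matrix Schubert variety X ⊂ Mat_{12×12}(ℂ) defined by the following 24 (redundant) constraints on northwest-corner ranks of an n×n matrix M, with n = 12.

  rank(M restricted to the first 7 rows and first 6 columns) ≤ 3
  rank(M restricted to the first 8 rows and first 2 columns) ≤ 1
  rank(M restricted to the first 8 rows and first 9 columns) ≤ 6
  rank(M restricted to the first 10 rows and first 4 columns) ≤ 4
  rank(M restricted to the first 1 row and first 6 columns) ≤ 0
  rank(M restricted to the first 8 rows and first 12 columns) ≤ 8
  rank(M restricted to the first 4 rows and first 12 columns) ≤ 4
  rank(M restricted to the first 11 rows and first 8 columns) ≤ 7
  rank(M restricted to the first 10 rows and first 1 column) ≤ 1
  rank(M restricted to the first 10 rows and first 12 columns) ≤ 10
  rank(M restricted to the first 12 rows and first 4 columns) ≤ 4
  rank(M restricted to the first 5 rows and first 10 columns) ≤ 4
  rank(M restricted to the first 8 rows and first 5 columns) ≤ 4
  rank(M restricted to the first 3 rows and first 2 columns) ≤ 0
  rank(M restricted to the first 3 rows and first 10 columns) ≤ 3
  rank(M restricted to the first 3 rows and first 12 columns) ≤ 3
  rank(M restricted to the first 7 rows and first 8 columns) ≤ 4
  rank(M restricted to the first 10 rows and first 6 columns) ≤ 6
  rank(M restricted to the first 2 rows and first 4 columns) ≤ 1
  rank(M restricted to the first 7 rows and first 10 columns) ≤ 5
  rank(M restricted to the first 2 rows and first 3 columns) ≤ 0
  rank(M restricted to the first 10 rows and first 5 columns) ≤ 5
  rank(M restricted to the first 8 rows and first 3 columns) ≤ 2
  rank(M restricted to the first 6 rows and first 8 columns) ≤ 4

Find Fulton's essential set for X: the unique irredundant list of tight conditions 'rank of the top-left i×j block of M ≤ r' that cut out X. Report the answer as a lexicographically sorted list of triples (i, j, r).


Computing R[i][j] = min implied NW-rank bound (n=12, 24 conditions):

  R[1]: 0  0  0  0  0  0  1  1  1  1  1  1
  R[2]: 0  0  0  1  1  1  2  2  2  2  2  2
  R[3]: 0  0  1  2  2  2  3  3  3  3  3  3
  R[4]: 1  1  2  3  3  3  4  4  4  4  4  4
  R[5]: 1  1  2  3  3  3  4  4  4  4  5  5
  R[6]: 1  1  2  3  3  3  4  4  5  5  6  6
  R[7]: 1  1  2  3  3  3  4  4  5  5  6  7
  R[8]: 1  1  2  3  4  4  5  5  6  6  7  8
  R[9]: 1  2  3  4  5  5  6  6  7  7  8  9
  R[10]: 1  2  3  4  5  6  7  7  8  8  9  10
  R[11]: 1  2  3  4  5  6  7  7  8  9  10  11
  R[12]: 1  2  3  4  5  6  7  8  9  10  11  12

the unique w with this rank table is (7, 4, 3, 1, 11, 9, 12, 5, 2, 6, 10, 8).

D(w) has 28 cells with 9 SE-corners; essential set:

[(1, 6, 0), (2, 3, 0), (3, 2, 0), (5, 10, 4), (7, 6, 3), (7, 8, 4), (7, 10, 5), (8, 2, 1), (11, 8, 7)]


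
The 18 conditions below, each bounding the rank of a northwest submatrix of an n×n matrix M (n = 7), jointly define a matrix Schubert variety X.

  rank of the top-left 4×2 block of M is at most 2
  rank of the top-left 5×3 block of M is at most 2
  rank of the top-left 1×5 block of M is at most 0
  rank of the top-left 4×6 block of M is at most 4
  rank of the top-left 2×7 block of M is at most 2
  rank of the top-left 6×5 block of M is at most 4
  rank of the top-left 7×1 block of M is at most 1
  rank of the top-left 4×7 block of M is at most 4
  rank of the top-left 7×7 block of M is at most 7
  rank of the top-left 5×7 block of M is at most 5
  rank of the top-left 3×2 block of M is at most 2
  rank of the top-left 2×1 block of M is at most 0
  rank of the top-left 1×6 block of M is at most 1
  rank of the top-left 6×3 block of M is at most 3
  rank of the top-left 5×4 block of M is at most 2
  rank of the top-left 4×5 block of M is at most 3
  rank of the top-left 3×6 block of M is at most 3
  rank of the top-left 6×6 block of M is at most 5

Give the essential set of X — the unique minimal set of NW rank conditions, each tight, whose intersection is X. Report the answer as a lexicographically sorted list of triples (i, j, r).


The tightest implied rank at each (i,j), from the 18 conditions:

  i=1: 0, 0, 0, 0, 0, 1, 1
  i=2: 0, 1, 1, 1, 1, 2, 2
  i=3: 1, 2, 2, 2, 2, 3, 3
  i=4: 1, 2, 2, 2, 3, 4, 4
  i=5: 1, 2, 2, 2, 3, 4, 5
  i=6: 1, 2, 3, 3, 4, 5, 6
  i=7: 1, 2, 3, 4, 5, 6, 7

hence w(1..7) = (6, 2, 1, 5, 7, 3, 4).

3 SE-corners of the 10-cell Rothe diagram give Ess(w):

[(1, 5, 0), (2, 1, 0), (5, 4, 2)]


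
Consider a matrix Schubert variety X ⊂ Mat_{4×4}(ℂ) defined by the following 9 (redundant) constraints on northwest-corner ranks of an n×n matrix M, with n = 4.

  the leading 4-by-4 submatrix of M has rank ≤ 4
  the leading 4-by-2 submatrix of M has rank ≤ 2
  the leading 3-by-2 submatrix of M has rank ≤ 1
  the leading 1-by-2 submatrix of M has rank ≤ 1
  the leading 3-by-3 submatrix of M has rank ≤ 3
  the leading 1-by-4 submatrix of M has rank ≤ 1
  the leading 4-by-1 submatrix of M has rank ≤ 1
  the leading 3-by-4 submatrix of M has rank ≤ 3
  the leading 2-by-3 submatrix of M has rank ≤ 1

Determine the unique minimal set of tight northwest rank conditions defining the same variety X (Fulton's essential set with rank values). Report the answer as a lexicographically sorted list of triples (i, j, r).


Propagating the 9 rank bounds to every northwest block:

  i=1: 1 | 1 | 1 | 1
  i=2: 1 | 1 | 1 | 2
  i=3: 1 | 1 | 2 | 3
  i=4: 1 | 2 | 3 | 4

reading off 1-entries of Δ²R: w = (1, 4, 3, 2).

2 SE-corners of the 3-cell Rothe diagram give Ess(w):

[(2, 3, 1), (3, 2, 1)]


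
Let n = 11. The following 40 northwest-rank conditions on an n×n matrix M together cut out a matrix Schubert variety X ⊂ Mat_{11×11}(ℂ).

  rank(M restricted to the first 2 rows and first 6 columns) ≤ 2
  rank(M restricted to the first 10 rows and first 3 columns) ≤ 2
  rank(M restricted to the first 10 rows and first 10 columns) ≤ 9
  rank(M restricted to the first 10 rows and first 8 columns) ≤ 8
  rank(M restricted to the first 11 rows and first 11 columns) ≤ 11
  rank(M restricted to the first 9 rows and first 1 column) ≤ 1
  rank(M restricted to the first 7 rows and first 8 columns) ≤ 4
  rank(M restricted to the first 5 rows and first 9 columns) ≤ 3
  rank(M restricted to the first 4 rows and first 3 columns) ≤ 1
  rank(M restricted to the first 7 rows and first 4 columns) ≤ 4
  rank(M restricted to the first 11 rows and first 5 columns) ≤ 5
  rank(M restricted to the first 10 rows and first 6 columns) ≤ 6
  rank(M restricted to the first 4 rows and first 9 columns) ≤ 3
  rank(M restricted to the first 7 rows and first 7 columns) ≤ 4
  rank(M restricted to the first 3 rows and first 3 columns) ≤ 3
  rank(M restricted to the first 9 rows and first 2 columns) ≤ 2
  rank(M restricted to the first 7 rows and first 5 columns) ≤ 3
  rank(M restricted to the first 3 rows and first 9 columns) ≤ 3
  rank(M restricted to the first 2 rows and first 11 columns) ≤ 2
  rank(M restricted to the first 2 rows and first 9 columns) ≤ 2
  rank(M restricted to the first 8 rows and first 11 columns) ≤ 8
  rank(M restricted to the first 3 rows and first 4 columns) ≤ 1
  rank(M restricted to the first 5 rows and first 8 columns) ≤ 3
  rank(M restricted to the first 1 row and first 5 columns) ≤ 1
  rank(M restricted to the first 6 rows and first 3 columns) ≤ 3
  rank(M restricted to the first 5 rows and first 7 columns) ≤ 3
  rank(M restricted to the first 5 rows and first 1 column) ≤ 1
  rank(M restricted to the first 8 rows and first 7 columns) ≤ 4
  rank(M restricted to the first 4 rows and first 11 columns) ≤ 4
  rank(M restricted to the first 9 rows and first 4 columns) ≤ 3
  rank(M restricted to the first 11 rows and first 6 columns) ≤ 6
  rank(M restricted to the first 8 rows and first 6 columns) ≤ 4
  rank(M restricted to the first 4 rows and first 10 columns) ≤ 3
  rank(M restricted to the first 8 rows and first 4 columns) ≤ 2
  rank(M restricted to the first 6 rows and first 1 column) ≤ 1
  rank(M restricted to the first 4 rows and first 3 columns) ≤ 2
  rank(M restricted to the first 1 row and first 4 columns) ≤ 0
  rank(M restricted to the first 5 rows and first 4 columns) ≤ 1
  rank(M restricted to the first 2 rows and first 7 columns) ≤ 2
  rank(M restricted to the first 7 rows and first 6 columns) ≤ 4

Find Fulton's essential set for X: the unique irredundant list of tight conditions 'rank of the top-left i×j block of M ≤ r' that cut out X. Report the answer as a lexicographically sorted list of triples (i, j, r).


Rank table r_w(11×11) implied by the 40 constraints:

  row 1: 0  0  0  0  1  1  1  1  1  1  1
  row 2: 1  1  1  1  2  2  2  2  2  2  2
  row 3: 1  1  1  1  2  3  3  3  3  3  3
  row 4: 1  1  1  1  2  3  3  3  3  3  4
  row 5: 1  1  1  1  2  3  3  3  3  4  5
  row 6: 1  2  2  2  3  4  4  4  4  5  6
  row 7: 1  2  2  2  3  4  4  4  5  6  7
  row 8: 1  2  2  2  3  4  4  5  6  7  8
  row 9: 1  2  2  3  4  5  5  6  7  8  9
  row 10: 1  2  2  3  4  5  6  7  8  9  10
  row 11: 1  2  3  4  5  6  7  8  9  10  11

so w = (5, 1, 6, 11, 10, 2, 9, 8, 4, 7, 3).

ℓ(w)=29; the 8 essential cells (i,j,r):

[(1, 4, 0), (4, 10, 3), (5, 4, 1), (5, 9, 3), (7, 8, 4), (8, 4, 2), (8, 7, 4), (10, 3, 2)]


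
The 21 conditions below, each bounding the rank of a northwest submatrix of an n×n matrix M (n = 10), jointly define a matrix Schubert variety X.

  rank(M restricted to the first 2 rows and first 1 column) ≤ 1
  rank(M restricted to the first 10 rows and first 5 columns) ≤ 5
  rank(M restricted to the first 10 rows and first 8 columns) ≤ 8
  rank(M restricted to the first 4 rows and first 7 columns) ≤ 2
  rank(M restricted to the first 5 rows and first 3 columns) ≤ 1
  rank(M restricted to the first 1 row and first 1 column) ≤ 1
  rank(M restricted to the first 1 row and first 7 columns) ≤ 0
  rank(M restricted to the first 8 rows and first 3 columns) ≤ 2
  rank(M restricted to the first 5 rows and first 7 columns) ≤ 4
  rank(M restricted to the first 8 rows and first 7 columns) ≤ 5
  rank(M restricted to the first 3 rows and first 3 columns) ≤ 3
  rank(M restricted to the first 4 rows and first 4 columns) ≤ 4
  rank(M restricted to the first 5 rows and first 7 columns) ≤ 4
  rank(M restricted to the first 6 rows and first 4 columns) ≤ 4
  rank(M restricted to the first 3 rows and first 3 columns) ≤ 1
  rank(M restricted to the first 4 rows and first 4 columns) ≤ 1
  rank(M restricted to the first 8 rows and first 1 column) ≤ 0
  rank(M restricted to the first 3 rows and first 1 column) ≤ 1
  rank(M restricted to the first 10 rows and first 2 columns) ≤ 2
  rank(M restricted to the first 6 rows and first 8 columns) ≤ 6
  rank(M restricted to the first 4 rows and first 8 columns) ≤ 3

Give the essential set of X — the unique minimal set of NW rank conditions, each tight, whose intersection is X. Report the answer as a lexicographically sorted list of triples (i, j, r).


Recovering R(i,j) via the rank-extension bound from the 21 conditions:

  0 0 0 0 0 0 0 1 1 1
  0 1 1 1 1 1 1 2 2 2
  0 1 1 1 2 2 2 3 3 3
  0 1 1 1 2 2 2 3 4 4
  0 1 1 2 3 3 3 4 5 5
  0 1 2 3 4 4 4 5 6 6
  0 1 2 3 4 5 5 6 7 7
  0 1 2 3 4 5 5 6 7 8
  1 2 3 4 5 6 6 7 8 9
  1 2 3 4 5 6 7 8 9 10

reading off 1-entries of Δ²R: w = (8, 2, 5, 9, 4, 3, 6, 10, 1, 7).

Rothe diagram D(w) (22 cells), 6 SE-corners (essential conditions):

[(1, 7, 0), (4, 4, 1), (4, 7, 2), (5, 3, 1), (8, 1, 0), (8, 7, 5)]


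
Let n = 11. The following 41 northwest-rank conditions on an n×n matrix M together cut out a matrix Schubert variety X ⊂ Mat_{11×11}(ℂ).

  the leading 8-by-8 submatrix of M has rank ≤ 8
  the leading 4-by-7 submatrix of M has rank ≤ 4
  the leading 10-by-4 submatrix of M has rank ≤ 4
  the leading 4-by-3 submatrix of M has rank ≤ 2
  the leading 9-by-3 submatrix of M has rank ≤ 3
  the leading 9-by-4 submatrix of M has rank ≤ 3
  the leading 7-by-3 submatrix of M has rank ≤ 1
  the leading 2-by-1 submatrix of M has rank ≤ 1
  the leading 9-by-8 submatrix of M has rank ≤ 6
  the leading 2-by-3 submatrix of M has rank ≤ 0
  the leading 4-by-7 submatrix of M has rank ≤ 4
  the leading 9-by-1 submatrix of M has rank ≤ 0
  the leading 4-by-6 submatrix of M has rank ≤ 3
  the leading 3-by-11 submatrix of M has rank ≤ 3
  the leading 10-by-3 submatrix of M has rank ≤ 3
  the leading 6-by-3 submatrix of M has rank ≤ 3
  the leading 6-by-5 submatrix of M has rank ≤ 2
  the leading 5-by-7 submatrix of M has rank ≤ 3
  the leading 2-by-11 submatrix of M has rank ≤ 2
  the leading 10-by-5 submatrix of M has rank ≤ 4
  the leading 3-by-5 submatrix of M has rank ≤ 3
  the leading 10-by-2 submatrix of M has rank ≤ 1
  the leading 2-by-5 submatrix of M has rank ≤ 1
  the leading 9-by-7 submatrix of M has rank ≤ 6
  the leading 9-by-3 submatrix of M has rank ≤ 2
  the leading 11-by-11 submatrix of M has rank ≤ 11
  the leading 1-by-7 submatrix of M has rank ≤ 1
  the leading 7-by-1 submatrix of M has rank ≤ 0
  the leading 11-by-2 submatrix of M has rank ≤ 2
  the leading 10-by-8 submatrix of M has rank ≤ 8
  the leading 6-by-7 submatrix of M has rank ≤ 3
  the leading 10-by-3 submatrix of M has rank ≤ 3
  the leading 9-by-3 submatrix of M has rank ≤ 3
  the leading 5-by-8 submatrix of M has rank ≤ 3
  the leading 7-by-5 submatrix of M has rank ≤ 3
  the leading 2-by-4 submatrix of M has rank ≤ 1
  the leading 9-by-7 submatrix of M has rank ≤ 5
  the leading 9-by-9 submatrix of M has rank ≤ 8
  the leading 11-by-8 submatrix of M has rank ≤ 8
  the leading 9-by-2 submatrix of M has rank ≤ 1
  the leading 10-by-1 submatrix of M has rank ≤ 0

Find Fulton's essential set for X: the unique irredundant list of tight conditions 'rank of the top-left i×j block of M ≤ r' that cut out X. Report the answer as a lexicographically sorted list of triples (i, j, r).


Computing R[i][j] = min implied NW-rank bound (n=11, 41 conditions):

  i=1: 0 0 0 1 1 1 1 1 1 1 1
  i=2: 0 0 0 1 1 2 2 2 2 2 2
  i=3: 0 1 1 2 2 3 3 3 3 3 3
  i=4: 0 1 1 2 2 3 3 3 4 4 4
  i=5: 0 1 1 2 2 3 3 3 4 5 5
  i=6: 0 1 1 2 2 3 3 4 5 6 6
  i=7: 0 1 1 2 3 4 4 5 6 7 7
  i=8: 0 1 2 3 4 5 5 6 7 8 8
  i=9: 0 1 2 3 4 5 5 6 7 8 9
  i=10: 0 1 2 3 4 5 6 7 8 9 10
  i=11: 1 2 3 4 5 6 7 8 9 10 11

so w = (4, 6, 2, 9, 10, 8, 5, 3, 11, 7, 1).

D(w) has 28 cells with 8 SE-corners; essential set:

[(2, 3, 0), (2, 5, 1), (5, 8, 3), (6, 5, 2), (6, 7, 3), (7, 3, 1), (9, 7, 5), (10, 1, 0)]
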